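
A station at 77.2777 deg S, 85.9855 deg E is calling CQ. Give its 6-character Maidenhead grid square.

NB22xr

Shift to the Maidenhead origin (180°W, 90°S): lon 265.9855, lat 12.7223.
Field (20°×10°, letters A–R): lon ⌊265.9855/20⌋ = 13 → N; lat ⌊12.7223/10⌋ = 1 → B.
Square (2°×1°, digits 0–9): lon ⌊5.9855/2⌋ = 2; lat ⌊2.7223/1⌋ = 2.
Subsquare (5′×2.5′, letters a–x): lon ⌊1.9855/0.0833333⌋ = 23 → x; lat ⌊0.7223/0.0416667⌋ = 17 → r.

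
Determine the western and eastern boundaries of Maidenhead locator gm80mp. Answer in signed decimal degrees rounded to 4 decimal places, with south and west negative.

-43.0000, -42.9167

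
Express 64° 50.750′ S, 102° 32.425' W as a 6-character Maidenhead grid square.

DC85rd

Offset from 180°W / 90°S: lon 77.4596°, lat 25.1542°.
Field: lon ⌊77.4596/20⌋ = 3 → D; lat ⌊25.1542/10⌋ = 2 → C.
Square: lon ⌊17.4596/2⌋ = 8; lat ⌊5.1542/1⌋ = 5.
Subsquare: lon ⌊1.4596/0.0833333⌋ = 17 → r; lat ⌊0.1542/0.0416667⌋ = 3 → d.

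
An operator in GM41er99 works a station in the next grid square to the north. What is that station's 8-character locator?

GM41es90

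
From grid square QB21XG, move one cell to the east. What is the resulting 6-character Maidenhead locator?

Longitude subsquare x = 23; +1 → 24, wraps to 0 = a, carry into square.
Longitude square 2; +1 → 3.
The latitude characters are unchanged.

QB31ag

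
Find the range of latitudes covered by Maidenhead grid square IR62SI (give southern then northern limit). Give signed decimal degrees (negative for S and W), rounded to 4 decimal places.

Field I=8, R=17: +8·20° lon, +17·10° lat → SW at lon -20°, lat 80°.
Square 6, 2: +6·2° lon, +2·1° lat → SW at lon -8°, lat 82°.
Subsquare s=18, i=8: +18·0.0833333° lon, +8·0.0416667° lat → SW at lon -6.5°, lat 82.3333°.
Cell spans 0.0833333° lon × 0.0416667° lat.
south 82.3333, north 82.3750.

82.3333, 82.3750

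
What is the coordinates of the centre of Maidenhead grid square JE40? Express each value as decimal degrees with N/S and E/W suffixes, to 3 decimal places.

Field J=9, E=4: +9·20° lon, +4·10° lat → SW at lon 0°, lat -50°.
Square 4, 0: +4·2° lon, +0·1° lat → SW at lon 8°, lat -50°.
Cell spans 2° lon × 1° lat. Centre is SW corner plus half of each.
latitude 49.500° S, longitude 9.000° E.

49.500° S, 9.000° E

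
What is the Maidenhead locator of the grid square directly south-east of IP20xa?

IO39ax

Longitude subsquare x = 23; +1 → 24, wraps to 0 = a, carry into square.
Longitude square 2; +1 → 3.
Latitude subsquare a = 0; −1 → -1, wraps to 23 = x, carry into square.
Latitude square 0; −1 → -1, wraps to 9, carry into field.
Latitude field P = 15; −1 → 14 = O.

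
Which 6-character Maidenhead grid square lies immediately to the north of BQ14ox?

Latitude subsquare x = 23; +1 → 24, wraps to 0 = a, carry into square.
Latitude square 4; +1 → 5.
The longitude characters are unchanged.

BQ15oa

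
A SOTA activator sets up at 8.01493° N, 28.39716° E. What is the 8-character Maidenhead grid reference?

KJ48ea73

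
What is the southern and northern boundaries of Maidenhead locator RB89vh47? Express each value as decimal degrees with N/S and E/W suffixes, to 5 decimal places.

Field R=17, B=1: +17·20° lon, +1·10° lat → SW at lon 160°, lat -80°.
Square 8, 9: +8·2° lon, +9·1° lat → SW at lon 176°, lat -71°.
Subsquare v=21, h=7: +21·0.0833333° lon, +7·0.0416667° lat → SW at lon 177.75°, lat -70.7083°.
Extended square 4, 7: +4·0.00833333° lon, +7·0.00416667° lat → SW at lon 177.783°, lat -70.6792°.
Cell spans 0.00833333° lon × 0.00416667° lat.
south 70.67917° S, north 70.67500° S.

70.67917° S, 70.67500° S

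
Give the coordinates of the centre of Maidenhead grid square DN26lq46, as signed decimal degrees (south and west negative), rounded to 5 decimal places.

46.69375, -115.04583

Field D=3, N=13: +3·20° lon, +13·10° lat → SW at lon -120°, lat 40°.
Square 2, 6: +2·2° lon, +6·1° lat → SW at lon -116°, lat 46°.
Subsquare l=11, q=16: +11·0.0833333° lon, +16·0.0416667° lat → SW at lon -115.083°, lat 46.6667°.
Extended square 4, 6: +4·0.00833333° lon, +6·0.00416667° lat → SW at lon -115.05°, lat 46.6917°.
Cell spans 0.00833333° lon × 0.00416667° lat. Centre is SW corner plus half of each.
latitude 46.69375, longitude -115.04583.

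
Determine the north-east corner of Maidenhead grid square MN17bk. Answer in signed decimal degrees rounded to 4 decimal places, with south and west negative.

47.4583, 62.1667

Field M=12, N=13: +12·20° lon, +13·10° lat → SW at lon 60°, lat 40°.
Square 1, 7: +1·2° lon, +7·1° lat → SW at lon 62°, lat 47°.
Subsquare b=1, k=10: +1·0.0833333° lon, +10·0.0416667° lat → SW at lon 62.0833°, lat 47.4167°.
Cell spans 0.0833333° lon × 0.0416667° lat. NE corner is SW corner plus one full cell.
latitude 47.4583, longitude 62.1667.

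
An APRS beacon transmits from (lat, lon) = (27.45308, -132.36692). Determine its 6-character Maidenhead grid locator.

CL37tk

Shift to the Maidenhead origin (180°W, 90°S): lon 47.6331, lat 117.4531.
Field (20°×10°, letters A–R): 47.6331/20 → 2 → C, 117.4531/10 → 11 → L; chars CL.
Square (2°×1°, digits 0–9): 7.6331/2 → 3, 7.4531/1 → 7; chars 37.
Subsquare (5′×2.5′, letters a–x): 1.6331/0.0833333 → 19 → t, 0.4531/0.0416667 → 10 → k; chars tk.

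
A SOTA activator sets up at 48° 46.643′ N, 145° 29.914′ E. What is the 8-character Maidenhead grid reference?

QN28rs96

Shift to the Maidenhead origin (180°W, 90°S): lon 325.49857, lat 138.77738.
Field (20°×10°, letters A–R): lon ⌊325.49857/20⌋ = 16 → Q; lat ⌊138.77738/10⌋ = 13 → N.
Square (2°×1°, digits 0–9): lon ⌊5.49857/2⌋ = 2; lat ⌊8.77738/1⌋ = 8.
Subsquare (5′×2.5′, letters a–x): lon ⌊1.49857/0.0833333⌋ = 17 → r; lat ⌊0.77738/0.0416667⌋ = 18 → s.
Extended square (30″×15″, digits 0–9): lon ⌊0.08190/0.00833333⌋ = 9; lat ⌊0.02738/0.00416667⌋ = 6.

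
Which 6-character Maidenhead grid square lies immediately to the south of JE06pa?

Latitude subsquare a = 0; −1 → -1, wraps to 23 = x, carry into square.
Latitude square 6; −1 → 5.
The longitude characters are unchanged.

JE05px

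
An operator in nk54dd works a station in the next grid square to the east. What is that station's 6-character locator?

NK54ed

Longitude subsquare d = 3; +1 → 4 = e.
The latitude characters are unchanged.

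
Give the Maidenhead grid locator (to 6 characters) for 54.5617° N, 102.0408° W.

DO84xn

Add 180° to longitude and 90° to latitude: 77.9592, 144.5617.
Field (20°×10°, letters A–R): 77.9592/20 → 3 → D, 144.5617/10 → 14 → O; chars DO.
Square (2°×1°, digits 0–9): 17.9592/2 → 8, 4.5617/1 → 4; chars 84.
Subsquare (5′×2.5′, letters a–x): 1.9592/0.0833333 → 23 → x, 0.5617/0.0416667 → 13 → n; chars xn.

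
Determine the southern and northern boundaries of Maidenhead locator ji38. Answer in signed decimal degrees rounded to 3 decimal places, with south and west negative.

Field J=9, I=8: +9·20° lon, +8·10° lat → SW at lon 0°, lat -10°.
Square 3, 8: +3·2° lon, +8·1° lat → SW at lon 6°, lat -2°.
Cell spans 2° lon × 1° lat.
south -2.000, north -1.000.

-2.000, -1.000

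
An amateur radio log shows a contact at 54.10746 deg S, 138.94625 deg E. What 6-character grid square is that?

PD95lv

Shift to the Maidenhead origin (180°W, 90°S): lon 318.9462, lat 35.8925.
Field (20°×10°, letters A–R): lon ⌊318.9462/20⌋ = 15 → P; lat ⌊35.8925/10⌋ = 3 → D.
Square (2°×1°, digits 0–9): lon ⌊18.9462/2⌋ = 9; lat ⌊5.8925/1⌋ = 5.
Subsquare (5′×2.5′, letters a–x): lon ⌊0.9462/0.0833333⌋ = 11 → l; lat ⌊0.8925/0.0416667⌋ = 21 → v.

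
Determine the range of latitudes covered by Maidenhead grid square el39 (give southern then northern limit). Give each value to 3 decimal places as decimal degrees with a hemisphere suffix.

Field E=4, L=11: +4·20° lon, +11·10° lat → SW at lon -100°, lat 20°.
Square 3, 9: +3·2° lon, +9·1° lat → SW at lon -94°, lat 29°.
Cell spans 2° lon × 1° lat.
south 29.000° N, north 30.000° N.

29.000° N, 30.000° N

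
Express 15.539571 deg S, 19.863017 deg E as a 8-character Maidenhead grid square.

Offset from 180°W / 90°S: lon 199.86302°, lat 74.46043°.
Field: lon ⌊199.86302/20⌋ = 9 → J; lat ⌊74.46043/10⌋ = 7 → H.
Square: lon ⌊19.86302/2⌋ = 9; lat ⌊4.46043/1⌋ = 4.
Subsquare: lon ⌊1.86302/0.0833333⌋ = 22 → w; lat ⌊0.46043/0.0416667⌋ = 11 → l.
Extended square: lon ⌊0.02968/0.00833333⌋ = 3; lat ⌊0.00210/0.00416667⌋ = 0.

JH94wl30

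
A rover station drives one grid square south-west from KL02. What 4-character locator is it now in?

Longitude square 0; −1 → -1, wraps to 9, carry into field.
Longitude field K = 10; −1 → 9 = J.
Latitude square 2; −1 → 1.

JL91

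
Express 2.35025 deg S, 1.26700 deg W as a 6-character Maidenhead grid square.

II97ip

Add 180° to longitude and 90° to latitude: 178.7330, 87.6497.
Field (20°×10°, letters A–R): 178.7330/20 → 8 → I, 87.6497/10 → 8 → I; chars II.
Square (2°×1°, digits 0–9): 18.7330/2 → 9, 7.6497/1 → 7; chars 97.
Subsquare (5′×2.5′, letters a–x): 0.7330/0.0833333 → 8 → i, 0.6497/0.0416667 → 15 → p; chars ip.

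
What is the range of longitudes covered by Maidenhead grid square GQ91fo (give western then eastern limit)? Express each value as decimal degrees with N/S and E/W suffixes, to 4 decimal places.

41.5833° W, 41.5000° W

Field G=6, Q=16: +6·20° lon, +16·10° lat → SW at lon -60°, lat 70°.
Square 9, 1: +9·2° lon, +1·1° lat → SW at lon -42°, lat 71°.
Subsquare f=5, o=14: +5·0.0833333° lon, +14·0.0416667° lat → SW at lon -41.5833°, lat 71.5833°.
Cell spans 0.0833333° lon × 0.0416667° lat.
west 41.5833° W, east 41.5000° W.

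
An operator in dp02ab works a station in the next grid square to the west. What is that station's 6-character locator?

CP92xb

Longitude subsquare a = 0; −1 → -1, wraps to 23 = x, carry into square.
Longitude square 0; −1 → -1, wraps to 9, carry into field.
Longitude field D = 3; −1 → 2 = C.
The latitude characters are unchanged.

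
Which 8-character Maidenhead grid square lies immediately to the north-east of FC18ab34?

FC18ab45

Longitude extended square 3; +1 → 4.
Latitude extended square 4; +1 → 5.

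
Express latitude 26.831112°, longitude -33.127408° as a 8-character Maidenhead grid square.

HL36kt49

Add 180° to longitude and 90° to latitude: 146.87259, 116.83111.
Field: lon ⌊146.87259/20⌋ = 7 → H; lat ⌊116.83111/10⌋ = 11 → L.
Square: lon ⌊6.87259/2⌋ = 3; lat ⌊6.83111/1⌋ = 6.
Subsquare: lon ⌊0.87259/0.0833333⌋ = 10 → k; lat ⌊0.83111/0.0416667⌋ = 19 → t.
Extended square: lon ⌊0.03926/0.00833333⌋ = 4; lat ⌊0.03945/0.00416667⌋ = 9.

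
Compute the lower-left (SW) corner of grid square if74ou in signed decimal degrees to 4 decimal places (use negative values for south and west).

Field I=8, F=5: +8·20° lon, +5·10° lat → SW at lon -20°, lat -40°.
Square 7, 4: +7·2° lon, +4·1° lat → SW at lon -6°, lat -36°.
Subsquare o=14, u=20: +14·0.0833333° lon, +20·0.0416667° lat → SW at lon -4.83333°, lat -35.1667°.
latitude -35.1667, longitude -4.8333.

-35.1667, -4.8333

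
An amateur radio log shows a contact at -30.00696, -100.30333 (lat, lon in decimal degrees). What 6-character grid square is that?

DF99ux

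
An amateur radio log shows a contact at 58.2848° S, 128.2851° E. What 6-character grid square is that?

PD41dr

Offset from 180°W / 90°S: lon 308.2851°, lat 31.7152°.
Field: 308.2851/20 → 15 → P, 31.7152/10 → 3 → D; chars PD.
Square: 8.2851/2 → 4, 1.7152/1 → 1; chars 41.
Subsquare: 0.2851/0.0833333 → 3 → d, 0.7152/0.0416667 → 17 → r; chars dr.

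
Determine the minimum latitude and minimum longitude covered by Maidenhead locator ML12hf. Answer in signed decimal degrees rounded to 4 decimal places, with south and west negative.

Field M=12, L=11: +12·20° lon, +11·10° lat → SW at lon 60°, lat 20°.
Square 1, 2: +1·2° lon, +2·1° lat → SW at lon 62°, lat 22°.
Subsquare h=7, f=5: +7·0.0833333° lon, +5·0.0416667° lat → SW at lon 62.5833°, lat 22.2083°.
latitude 22.2083, longitude 62.5833.

22.2083, 62.5833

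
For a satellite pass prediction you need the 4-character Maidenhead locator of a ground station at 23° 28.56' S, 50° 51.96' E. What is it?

LG56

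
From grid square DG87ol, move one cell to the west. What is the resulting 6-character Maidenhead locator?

DG87nl

Longitude subsquare o = 14; −1 → 13 = n.
The latitude characters are unchanged.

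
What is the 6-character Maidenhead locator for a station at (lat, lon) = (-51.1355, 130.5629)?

Shift to the Maidenhead origin (180°W, 90°S): lon 310.5629, lat 38.8645.
Field: lon ⌊310.5629/20⌋ = 15 → P; lat ⌊38.8645/10⌋ = 3 → D.
Square: lon ⌊10.5629/2⌋ = 5; lat ⌊8.8645/1⌋ = 8.
Subsquare: lon ⌊0.5629/0.0833333⌋ = 6 → g; lat ⌊0.8645/0.0416667⌋ = 20 → u.

PD58gu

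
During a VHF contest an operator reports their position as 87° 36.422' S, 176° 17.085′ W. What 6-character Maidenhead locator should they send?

Add 180° to longitude and 90° to latitude: 3.7152, 2.3930.
Field: lon ⌊3.7152/20⌋ = 0 → A; lat ⌊2.3930/10⌋ = 0 → A.
Square: lon ⌊3.7152/2⌋ = 1; lat ⌊2.3930/1⌋ = 2.
Subsquare: lon ⌊1.7152/0.0833333⌋ = 20 → u; lat ⌊0.3930/0.0416667⌋ = 9 → j.

AA12uj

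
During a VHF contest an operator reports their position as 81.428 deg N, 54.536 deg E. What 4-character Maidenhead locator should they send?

Add 180° to longitude and 90° to latitude: 234.54, 171.43.
Field (20°×10°, letters A–R): 234.54/20 → 11 → L, 171.43/10 → 17 → R; chars LR.
Square (2°×1°, digits 0–9): 14.54/2 → 7, 1.43/1 → 1; chars 71.

LR71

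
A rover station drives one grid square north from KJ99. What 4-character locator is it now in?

KK90

Latitude square 9; +1 → 10, wraps to 0, carry into field.
Latitude field J = 9; +1 → 10 = K.
The longitude characters are unchanged.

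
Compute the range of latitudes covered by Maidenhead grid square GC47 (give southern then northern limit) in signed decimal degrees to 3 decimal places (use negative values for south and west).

-63.000, -62.000

Field G=6, C=2: +6·20° lon, +2·10° lat → SW at lon -60°, lat -70°.
Square 4, 7: +4·2° lon, +7·1° lat → SW at lon -52°, lat -63°.
Cell spans 2° lon × 1° lat.
south -63.000, north -62.000.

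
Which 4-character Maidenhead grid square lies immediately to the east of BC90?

Longitude square 9; +1 → 10, wraps to 0, carry into field.
Longitude field B = 1; +1 → 2 = C.
The latitude characters are unchanged.

CC00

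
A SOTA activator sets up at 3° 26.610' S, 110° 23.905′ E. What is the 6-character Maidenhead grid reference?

OI56en

Shift to the Maidenhead origin (180°W, 90°S): lon 290.3984, lat 86.5565.
Field (20°×10°, letters A–R): 290.3984/20 → 14 → O, 86.5565/10 → 8 → I; chars OI.
Square (2°×1°, digits 0–9): 10.3984/2 → 5, 6.5565/1 → 6; chars 56.
Subsquare (5′×2.5′, letters a–x): 0.3984/0.0833333 → 4 → e, 0.5565/0.0416667 → 13 → n; chars en.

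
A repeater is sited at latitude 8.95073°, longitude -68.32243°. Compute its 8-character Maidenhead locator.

FJ58uw18

Shift to the Maidenhead origin (180°W, 90°S): lon 111.67757, lat 98.95073.
Field: 111.67757/20 → 5 → F, 98.95073/10 → 9 → J; chars FJ.
Square: 11.67757/2 → 5, 8.95073/1 → 8; chars 58.
Subsquare: 1.67757/0.0833333 → 20 → u, 0.95073/0.0416667 → 22 → w; chars uw.
Extended square: 0.01090/0.00833333 → 1, 0.03406/0.00416667 → 8; chars 18.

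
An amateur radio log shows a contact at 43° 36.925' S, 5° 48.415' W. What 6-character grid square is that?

IE76cj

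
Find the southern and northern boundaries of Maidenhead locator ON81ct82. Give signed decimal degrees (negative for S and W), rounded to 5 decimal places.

41.80000, 41.80417

Field O=14, N=13: +14·20° lon, +13·10° lat → SW at lon 100°, lat 40°.
Square 8, 1: +8·2° lon, +1·1° lat → SW at lon 116°, lat 41°.
Subsquare c=2, t=19: +2·0.0833333° lon, +19·0.0416667° lat → SW at lon 116.167°, lat 41.7917°.
Extended square 8, 2: +8·0.00833333° lon, +2·0.00416667° lat → SW at lon 116.233°, lat 41.8°.
Cell spans 0.00833333° lon × 0.00416667° lat.
south 41.80000, north 41.80417.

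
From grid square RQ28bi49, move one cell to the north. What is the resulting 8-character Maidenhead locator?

Latitude extended square 9; +1 → 10, wraps to 0, carry into subsquare.
Latitude subsquare i = 8; +1 → 9 = j.
The longitude characters are unchanged.

RQ28bj40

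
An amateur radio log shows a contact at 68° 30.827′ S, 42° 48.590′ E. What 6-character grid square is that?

Offset from 180°W / 90°S: lon 222.8098°, lat 21.4862°.
Field (20°×10°, letters A–R): lon ⌊222.8098/20⌋ = 11 → L; lat ⌊21.4862/10⌋ = 2 → C.
Square (2°×1°, digits 0–9): lon ⌊2.8098/2⌋ = 1; lat ⌊1.4862/1⌋ = 1.
Subsquare (5′×2.5′, letters a–x): lon ⌊0.8098/0.0833333⌋ = 9 → j; lat ⌊0.4862/0.0416667⌋ = 11 → l.

LC11jl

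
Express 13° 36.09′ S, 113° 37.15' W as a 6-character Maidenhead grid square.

Add 180° to longitude and 90° to latitude: 66.3808, 76.3985.
Field: 66.3808/20 → 3 → D, 76.3985/10 → 7 → H; chars DH.
Square: 6.3808/2 → 3, 6.3985/1 → 6; chars 36.
Subsquare: 0.3808/0.0833333 → 4 → e, 0.3985/0.0416667 → 9 → j; chars ej.

DH36ej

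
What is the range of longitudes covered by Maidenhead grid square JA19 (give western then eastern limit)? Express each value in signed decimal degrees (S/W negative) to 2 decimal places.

Field J=9, A=0: +9·20° lon, +0·10° lat → SW at lon 0°, lat -90°.
Square 1, 9: +1·2° lon, +9·1° lat → SW at lon 2°, lat -81°.
Cell spans 2° lon × 1° lat.
west 2.00, east 4.00.

2.00, 4.00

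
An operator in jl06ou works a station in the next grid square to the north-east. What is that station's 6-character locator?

JL06pv

Longitude subsquare o = 14; +1 → 15 = p.
Latitude subsquare u = 20; +1 → 21 = v.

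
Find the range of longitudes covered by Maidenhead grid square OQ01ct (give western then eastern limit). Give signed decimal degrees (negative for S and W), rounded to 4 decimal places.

100.1667, 100.2500

Field O=14, Q=16: +14·20° lon, +16·10° lat → SW at lon 100°, lat 70°.
Square 0, 1: +0·2° lon, +1·1° lat → SW at lon 100°, lat 71°.
Subsquare c=2, t=19: +2·0.0833333° lon, +19·0.0416667° lat → SW at lon 100.167°, lat 71.7917°.
Cell spans 0.0833333° lon × 0.0416667° lat.
west 100.1667, east 100.2500.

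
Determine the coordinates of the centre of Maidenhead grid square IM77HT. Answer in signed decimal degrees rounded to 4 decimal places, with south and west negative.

37.8125, -5.3750

Field I=8, M=12: +8·20° lon, +12·10° lat → SW at lon -20°, lat 30°.
Square 7, 7: +7·2° lon, +7·1° lat → SW at lon -6°, lat 37°.
Subsquare h=7, t=19: +7·0.0833333° lon, +19·0.0416667° lat → SW at lon -5.41667°, lat 37.7917°.
Cell spans 0.0833333° lon × 0.0416667° lat. Centre is SW corner plus half of each.
latitude 37.8125, longitude -5.3750.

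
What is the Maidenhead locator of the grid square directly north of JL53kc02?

Latitude extended square 2; +1 → 3.
The longitude characters are unchanged.

JL53kc03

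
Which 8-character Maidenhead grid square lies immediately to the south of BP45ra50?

Latitude extended square 0; −1 → -1, wraps to 9, carry into subsquare.
Latitude subsquare a = 0; −1 → -1, wraps to 23 = x, carry into square.
Latitude square 5; −1 → 4.
The longitude characters are unchanged.

BP44rx59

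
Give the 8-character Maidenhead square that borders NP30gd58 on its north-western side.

Longitude extended square 5; −1 → 4.
Latitude extended square 8; +1 → 9.

NP30gd49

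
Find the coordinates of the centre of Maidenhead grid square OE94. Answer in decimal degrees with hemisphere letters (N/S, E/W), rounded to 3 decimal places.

45.500° S, 119.000° E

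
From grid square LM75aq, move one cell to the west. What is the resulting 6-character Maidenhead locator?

LM65xq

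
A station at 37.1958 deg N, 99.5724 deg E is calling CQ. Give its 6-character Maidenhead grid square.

NM97se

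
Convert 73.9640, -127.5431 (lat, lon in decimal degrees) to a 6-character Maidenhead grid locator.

CQ63fx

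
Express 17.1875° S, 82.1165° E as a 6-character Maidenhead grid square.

NH12bt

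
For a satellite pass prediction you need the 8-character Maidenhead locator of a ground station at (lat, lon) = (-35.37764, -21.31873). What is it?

HF94io19

Shift to the Maidenhead origin (180°W, 90°S): lon 158.68127, lat 54.62236.
Field: 158.68127/20 → 7 → H, 54.62236/10 → 5 → F; chars HF.
Square: 18.68127/2 → 9, 4.62236/1 → 4; chars 94.
Subsquare: 0.68127/0.0833333 → 8 → i, 0.62236/0.0416667 → 14 → o; chars io.
Extended square: 0.01460/0.00833333 → 1, 0.03903/0.00416667 → 9; chars 19.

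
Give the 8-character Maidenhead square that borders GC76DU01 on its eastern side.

GC76du11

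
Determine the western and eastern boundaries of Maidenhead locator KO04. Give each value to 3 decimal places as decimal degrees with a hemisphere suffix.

20.000° E, 22.000° E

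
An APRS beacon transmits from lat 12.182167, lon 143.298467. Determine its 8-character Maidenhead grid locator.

Shift to the Maidenhead origin (180°W, 90°S): lon 323.29847, lat 102.18217.
Field: lon ⌊323.29847/20⌋ = 16 → Q; lat ⌊102.18217/10⌋ = 10 → K.
Square: lon ⌊3.29847/2⌋ = 1; lat ⌊2.18217/1⌋ = 2.
Subsquare: lon ⌊1.29847/0.0833333⌋ = 15 → p; lat ⌊0.18217/0.0416667⌋ = 4 → e.
Extended square: lon ⌊0.04847/0.00833333⌋ = 5; lat ⌊0.01550/0.00416667⌋ = 3.

QK12pe53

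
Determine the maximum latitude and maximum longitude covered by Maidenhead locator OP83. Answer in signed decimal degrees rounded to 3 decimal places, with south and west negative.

Field O=14, P=15: +14·20° lon, +15·10° lat → SW at lon 100°, lat 60°.
Square 8, 3: +8·2° lon, +3·1° lat → SW at lon 116°, lat 63°.
Cell spans 2° lon × 1° lat. NE corner is SW corner plus one full cell.
latitude 64.000, longitude 118.000.

64.000, 118.000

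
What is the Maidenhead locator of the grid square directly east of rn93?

Longitude square 9; +1 → 10, wraps to 0, carry into field.
Longitude field R = 17; +1 → 18, wraps to 0 = A, wrapping around the antimeridian.
The latitude characters are unchanged.

AN03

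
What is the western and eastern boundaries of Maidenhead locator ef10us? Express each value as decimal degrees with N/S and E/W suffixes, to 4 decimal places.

96.3333° W, 96.2500° W

Field E=4, F=5: +4·20° lon, +5·10° lat → SW at lon -100°, lat -40°.
Square 1, 0: +1·2° lon, +0·1° lat → SW at lon -98°, lat -40°.
Subsquare u=20, s=18: +20·0.0833333° lon, +18·0.0416667° lat → SW at lon -96.3333°, lat -39.25°.
Cell spans 0.0833333° lon × 0.0416667° lat.
west 96.3333° W, east 96.2500° W.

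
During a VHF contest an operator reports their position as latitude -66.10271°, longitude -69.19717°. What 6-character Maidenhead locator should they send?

Offset from 180°W / 90°S: lon 110.8028°, lat 23.8973°.
Field: 110.8028/20 → 5 → F, 23.8973/10 → 2 → C; chars FC.
Square: 10.8028/2 → 5, 3.8973/1 → 3; chars 53.
Subsquare: 0.8028/0.0833333 → 9 → j, 0.8973/0.0416667 → 21 → v; chars jv.

FC53jv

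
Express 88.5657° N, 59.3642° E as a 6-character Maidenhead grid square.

LR98qn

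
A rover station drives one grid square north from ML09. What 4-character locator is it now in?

Latitude square 9; +1 → 10, wraps to 0, carry into field.
Latitude field L = 11; +1 → 12 = M.
The longitude characters are unchanged.

MM00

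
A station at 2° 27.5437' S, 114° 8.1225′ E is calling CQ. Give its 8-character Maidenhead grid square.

Offset from 180°W / 90°S: lon 294.13538°, lat 87.54094°.
Field: lon ⌊294.13538/20⌋ = 14 → O; lat ⌊87.54094/10⌋ = 8 → I.
Square: lon ⌊14.13538/2⌋ = 7; lat ⌊7.54094/1⌋ = 7.
Subsquare: lon ⌊0.13538/0.0833333⌋ = 1 → b; lat ⌊0.54094/0.0416667⌋ = 12 → m.
Extended square: lon ⌊0.05204/0.00833333⌋ = 6; lat ⌊0.04094/0.00416667⌋ = 9.

OI77bm69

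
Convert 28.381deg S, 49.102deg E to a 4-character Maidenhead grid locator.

LG41

Add 180° to longitude and 90° to latitude: 229.10, 61.62.
Field: lon ⌊229.10/20⌋ = 11 → L; lat ⌊61.62/10⌋ = 6 → G.
Square: lon ⌊9.10/2⌋ = 4; lat ⌊1.62/1⌋ = 1.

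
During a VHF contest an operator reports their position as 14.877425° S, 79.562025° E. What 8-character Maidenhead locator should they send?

Offset from 180°W / 90°S: lon 259.56203°, lat 75.12257°.
Field (20°×10°, letters A–R): lon ⌊259.56203/20⌋ = 12 → M; lat ⌊75.12257/10⌋ = 7 → H.
Square (2°×1°, digits 0–9): lon ⌊19.56203/2⌋ = 9; lat ⌊5.12257/1⌋ = 5.
Subsquare (5′×2.5′, letters a–x): lon ⌊1.56203/0.0833333⌋ = 18 → s; lat ⌊0.12257/0.0416667⌋ = 2 → c.
Extended square (30″×15″, digits 0–9): lon ⌊0.06203/0.00833333⌋ = 7; lat ⌊0.03924/0.00416667⌋ = 9.

MH95sc79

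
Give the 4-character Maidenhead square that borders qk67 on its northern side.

Latitude square 7; +1 → 8.
The longitude characters are unchanged.

QK68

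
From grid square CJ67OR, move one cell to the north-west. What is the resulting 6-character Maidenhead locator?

CJ67ns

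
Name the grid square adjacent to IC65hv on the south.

IC65hu

Latitude subsquare v = 21; −1 → 20 = u.
The longitude characters are unchanged.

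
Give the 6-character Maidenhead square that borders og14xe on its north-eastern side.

Longitude subsquare x = 23; +1 → 24, wraps to 0 = a, carry into square.
Longitude square 1; +1 → 2.
Latitude subsquare e = 4; +1 → 5 = f.

OG24af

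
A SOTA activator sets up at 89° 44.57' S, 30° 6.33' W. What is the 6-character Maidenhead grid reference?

HA40wg

Add 180° to longitude and 90° to latitude: 149.8945, 0.2572.
Field: lon ⌊149.8945/20⌋ = 7 → H; lat ⌊0.2572/10⌋ = 0 → A.
Square: lon ⌊9.8945/2⌋ = 4; lat ⌊0.2572/1⌋ = 0.
Subsquare: lon ⌊1.8945/0.0833333⌋ = 22 → w; lat ⌊0.2572/0.0416667⌋ = 6 → g.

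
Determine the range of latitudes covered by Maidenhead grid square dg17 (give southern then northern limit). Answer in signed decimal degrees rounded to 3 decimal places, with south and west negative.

-23.000, -22.000

Field D=3, G=6: +3·20° lon, +6·10° lat → SW at lon -120°, lat -30°.
Square 1, 7: +1·2° lon, +7·1° lat → SW at lon -118°, lat -23°.
Cell spans 2° lon × 1° lat.
south -23.000, north -22.000.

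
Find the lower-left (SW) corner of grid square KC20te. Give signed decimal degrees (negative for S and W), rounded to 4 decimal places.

Field K=10, C=2: +10·20° lon, +2·10° lat → SW at lon 20°, lat -70°.
Square 2, 0: +2·2° lon, +0·1° lat → SW at lon 24°, lat -70°.
Subsquare t=19, e=4: +19·0.0833333° lon, +4·0.0416667° lat → SW at lon 25.5833°, lat -69.8333°.
latitude -69.8333, longitude 25.5833.

-69.8333, 25.5833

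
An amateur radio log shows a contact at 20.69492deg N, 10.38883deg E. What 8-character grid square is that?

Add 180° to longitude and 90° to latitude: 190.38883, 110.69492.
Field: 190.38883/20 → 9 → J, 110.69492/10 → 11 → L; chars JL.
Square: 10.38883/2 → 5, 0.69492/1 → 0; chars 50.
Subsquare: 0.38883/0.0833333 → 4 → e, 0.69492/0.0416667 → 16 → q; chars eq.
Extended square: 0.05550/0.00833333 → 6, 0.02825/0.00416667 → 6; chars 66.

JL50eq66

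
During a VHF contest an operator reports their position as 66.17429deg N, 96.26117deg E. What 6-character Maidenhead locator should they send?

NP86de

Offset from 180°W / 90°S: lon 276.2612°, lat 156.1743°.
Field: 276.2612/20 → 13 → N, 156.1743/10 → 15 → P; chars NP.
Square: 16.2612/2 → 8, 6.1743/1 → 6; chars 86.
Subsquare: 0.2612/0.0833333 → 3 → d, 0.1743/0.0416667 → 4 → e; chars de.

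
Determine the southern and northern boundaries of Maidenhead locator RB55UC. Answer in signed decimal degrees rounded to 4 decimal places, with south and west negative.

-74.9167, -74.8750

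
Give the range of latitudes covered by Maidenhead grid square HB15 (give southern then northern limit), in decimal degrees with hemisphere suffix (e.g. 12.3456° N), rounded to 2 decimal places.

Field H=7, B=1: +7·20° lon, +1·10° lat → SW at lon -40°, lat -80°.
Square 1, 5: +1·2° lon, +5·1° lat → SW at lon -38°, lat -75°.
Cell spans 2° lon × 1° lat.
south 75.00° S, north 74.00° S.

75.00° S, 74.00° S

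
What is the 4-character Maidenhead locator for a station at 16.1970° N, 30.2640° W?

Shift to the Maidenhead origin (180°W, 90°S): lon 149.74, lat 106.20.
Field: 149.74/20 → 7 → H, 106.20/10 → 10 → K; chars HK.
Square: 9.74/2 → 4, 6.20/1 → 6; chars 46.

HK46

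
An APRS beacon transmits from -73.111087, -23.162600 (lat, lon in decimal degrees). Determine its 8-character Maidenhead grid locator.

Shift to the Maidenhead origin (180°W, 90°S): lon 156.83740, lat 16.88891.
Field: 156.83740/20 → 7 → H, 16.88891/10 → 1 → B; chars HB.
Square: 16.83740/2 → 8, 6.88891/1 → 6; chars 86.
Subsquare: 0.83740/0.0833333 → 10 → k, 0.88891/0.0416667 → 21 → v; chars kv.
Extended square: 0.00407/0.00833333 → 0, 0.01391/0.00416667 → 3; chars 03.

HB86kv03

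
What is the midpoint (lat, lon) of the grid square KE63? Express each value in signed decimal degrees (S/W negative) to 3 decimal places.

-46.500, 33.000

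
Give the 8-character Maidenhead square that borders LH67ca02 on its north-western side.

LH67ba93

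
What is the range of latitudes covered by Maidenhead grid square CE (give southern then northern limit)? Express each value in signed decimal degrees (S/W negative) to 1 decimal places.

Field C=2, E=4: +2·20° lon, +4·10° lat → SW at lon -140°, lat -50°.
Cell spans 20° lon × 10° lat.
south -50.0, north -40.0.

-50.0, -40.0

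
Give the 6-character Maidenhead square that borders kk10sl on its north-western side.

Longitude subsquare s = 18; −1 → 17 = r.
Latitude subsquare l = 11; +1 → 12 = m.

KK10rm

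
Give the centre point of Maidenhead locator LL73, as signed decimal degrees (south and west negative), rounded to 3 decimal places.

23.500, 55.000

Field L=11, L=11: +11·20° lon, +11·10° lat → SW at lon 40°, lat 20°.
Square 7, 3: +7·2° lon, +3·1° lat → SW at lon 54°, lat 23°.
Cell spans 2° lon × 1° lat. Centre is SW corner plus half of each.
latitude 23.500, longitude 55.000.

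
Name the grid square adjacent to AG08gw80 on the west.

Longitude extended square 8; −1 → 7.
The latitude characters are unchanged.

AG08gw70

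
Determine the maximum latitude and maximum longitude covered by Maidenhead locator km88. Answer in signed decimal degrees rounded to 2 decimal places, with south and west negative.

39.00, 38.00

Field K=10, M=12: +10·20° lon, +12·10° lat → SW at lon 20°, lat 30°.
Square 8, 8: +8·2° lon, +8·1° lat → SW at lon 36°, lat 38°.
Cell spans 2° lon × 1° lat. NE corner is SW corner plus one full cell.
latitude 39.00, longitude 38.00.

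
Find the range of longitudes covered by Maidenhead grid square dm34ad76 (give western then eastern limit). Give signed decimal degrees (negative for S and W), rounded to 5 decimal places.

-113.94167, -113.93333

Field D=3, M=12: +3·20° lon, +12·10° lat → SW at lon -120°, lat 30°.
Square 3, 4: +3·2° lon, +4·1° lat → SW at lon -114°, lat 34°.
Subsquare a=0, d=3: +0·0.0833333° lon, +3·0.0416667° lat → SW at lon -114°, lat 34.125°.
Extended square 7, 6: +7·0.00833333° lon, +6·0.00416667° lat → SW at lon -113.942°, lat 34.15°.
Cell spans 0.00833333° lon × 0.00416667° lat.
west -113.94167, east -113.93333.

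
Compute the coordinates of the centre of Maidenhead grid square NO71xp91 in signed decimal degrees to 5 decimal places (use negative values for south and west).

51.63125, 95.99583

Field N=13, O=14: +13·20° lon, +14·10° lat → SW at lon 80°, lat 50°.
Square 7, 1: +7·2° lon, +1·1° lat → SW at lon 94°, lat 51°.
Subsquare x=23, p=15: +23·0.0833333° lon, +15·0.0416667° lat → SW at lon 95.9167°, lat 51.625°.
Extended square 9, 1: +9·0.00833333° lon, +1·0.00416667° lat → SW at lon 95.9917°, lat 51.6292°.
Cell spans 0.00833333° lon × 0.00416667° lat. Centre is SW corner plus half of each.
latitude 51.63125, longitude 95.99583.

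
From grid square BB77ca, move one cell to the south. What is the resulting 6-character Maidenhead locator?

BB76cx

Latitude subsquare a = 0; −1 → -1, wraps to 23 = x, carry into square.
Latitude square 7; −1 → 6.
The longitude characters are unchanged.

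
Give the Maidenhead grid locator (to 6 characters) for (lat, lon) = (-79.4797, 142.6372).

QB10hm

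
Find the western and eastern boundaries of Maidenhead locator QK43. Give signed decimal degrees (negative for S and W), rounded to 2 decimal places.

148.00, 150.00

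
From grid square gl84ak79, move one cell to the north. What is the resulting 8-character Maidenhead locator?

GL84al70

Latitude extended square 9; +1 → 10, wraps to 0, carry into subsquare.
Latitude subsquare k = 10; +1 → 11 = l.
The longitude characters are unchanged.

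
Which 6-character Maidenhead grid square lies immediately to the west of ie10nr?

Longitude subsquare n = 13; −1 → 12 = m.
The latitude characters are unchanged.

IE10mr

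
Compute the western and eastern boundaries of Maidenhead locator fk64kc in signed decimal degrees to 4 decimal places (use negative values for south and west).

-67.1667, -67.0833

Field F=5, K=10: +5·20° lon, +10·10° lat → SW at lon -80°, lat 10°.
Square 6, 4: +6·2° lon, +4·1° lat → SW at lon -68°, lat 14°.
Subsquare k=10, c=2: +10·0.0833333° lon, +2·0.0416667° lat → SW at lon -67.1667°, lat 14.0833°.
Cell spans 0.0833333° lon × 0.0416667° lat.
west -67.1667, east -67.0833.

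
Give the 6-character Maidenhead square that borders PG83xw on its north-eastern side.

PG93ax

Longitude subsquare x = 23; +1 → 24, wraps to 0 = a, carry into square.
Longitude square 8; +1 → 9.
Latitude subsquare w = 22; +1 → 23 = x.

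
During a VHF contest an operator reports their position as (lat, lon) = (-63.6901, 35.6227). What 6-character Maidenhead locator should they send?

Shift to the Maidenhead origin (180°W, 90°S): lon 215.6227, lat 26.3099.
Field: lon ⌊215.6227/20⌋ = 10 → K; lat ⌊26.3099/10⌋ = 2 → C.
Square: lon ⌊15.6227/2⌋ = 7; lat ⌊6.3099/1⌋ = 6.
Subsquare: lon ⌊1.6227/0.0833333⌋ = 19 → t; lat ⌊0.3099/0.0416667⌋ = 7 → h.

KC76th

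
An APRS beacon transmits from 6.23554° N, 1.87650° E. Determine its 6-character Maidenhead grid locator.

JJ06wf

Offset from 180°W / 90°S: lon 181.8765°, lat 96.2355°.
Field: 181.8765/20 → 9 → J, 96.2355/10 → 9 → J; chars JJ.
Square: 1.8765/2 → 0, 6.2355/1 → 6; chars 06.
Subsquare: 1.8765/0.0833333 → 22 → w, 0.2355/0.0416667 → 5 → f; chars wf.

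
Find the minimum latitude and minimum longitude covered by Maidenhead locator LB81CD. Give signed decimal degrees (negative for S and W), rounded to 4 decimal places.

-78.8750, 56.1667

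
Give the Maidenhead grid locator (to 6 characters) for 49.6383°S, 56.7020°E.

LE80ii

Add 180° to longitude and 90° to latitude: 236.7020, 40.3617.
Field (20°×10°, letters A–R): 236.7020/20 → 11 → L, 40.3617/10 → 4 → E; chars LE.
Square (2°×1°, digits 0–9): 16.7020/2 → 8, 0.3617/1 → 0; chars 80.
Subsquare (5′×2.5′, letters a–x): 0.7020/0.0833333 → 8 → i, 0.3617/0.0416667 → 8 → i; chars ii.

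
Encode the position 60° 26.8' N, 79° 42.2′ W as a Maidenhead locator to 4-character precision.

FP00

Shift to the Maidenhead origin (180°W, 90°S): lon 100.30, lat 150.45.
Field: 100.30/20 → 5 → F, 150.45/10 → 15 → P; chars FP.
Square: 0.30/2 → 0, 0.45/1 → 0; chars 00.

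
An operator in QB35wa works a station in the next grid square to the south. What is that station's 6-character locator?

Latitude subsquare a = 0; −1 → -1, wraps to 23 = x, carry into square.
Latitude square 5; −1 → 4.
The longitude characters are unchanged.

QB34wx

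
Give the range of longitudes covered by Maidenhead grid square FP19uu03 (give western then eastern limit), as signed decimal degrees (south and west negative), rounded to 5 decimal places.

Field F=5, P=15: +5·20° lon, +15·10° lat → SW at lon -80°, lat 60°.
Square 1, 9: +1·2° lon, +9·1° lat → SW at lon -78°, lat 69°.
Subsquare u=20, u=20: +20·0.0833333° lon, +20·0.0416667° lat → SW at lon -76.3333°, lat 69.8333°.
Extended square 0, 3: +0·0.00833333° lon, +3·0.00416667° lat → SW at lon -76.3333°, lat 69.8458°.
Cell spans 0.00833333° lon × 0.00416667° lat.
west -76.33333, east -76.32500.

-76.33333, -76.32500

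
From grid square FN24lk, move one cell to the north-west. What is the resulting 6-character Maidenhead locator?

FN24kl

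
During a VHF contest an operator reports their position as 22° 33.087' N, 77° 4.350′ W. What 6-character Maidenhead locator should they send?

FL12ln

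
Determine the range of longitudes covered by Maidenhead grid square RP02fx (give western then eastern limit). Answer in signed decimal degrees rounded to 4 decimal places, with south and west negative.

160.4167, 160.5000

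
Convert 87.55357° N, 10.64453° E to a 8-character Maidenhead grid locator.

Add 180° to longitude and 90° to latitude: 190.64453, 177.55357.
Field: lon ⌊190.64453/20⌋ = 9 → J; lat ⌊177.55357/10⌋ = 17 → R.
Square: lon ⌊10.64453/2⌋ = 5; lat ⌊7.55357/1⌋ = 7.
Subsquare: lon ⌊0.64453/0.0833333⌋ = 7 → h; lat ⌊0.55357/0.0416667⌋ = 13 → n.
Extended square: lon ⌊0.06120/0.00833333⌋ = 7; lat ⌊0.01190/0.00416667⌋ = 2.

JR57hn72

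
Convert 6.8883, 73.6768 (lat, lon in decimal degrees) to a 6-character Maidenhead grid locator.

Add 180° to longitude and 90° to latitude: 253.6768, 96.8883.
Field: lon ⌊253.6768/20⌋ = 12 → M; lat ⌊96.8883/10⌋ = 9 → J.
Square: lon ⌊13.6768/2⌋ = 6; lat ⌊6.8883/1⌋ = 6.
Subsquare: lon ⌊1.6768/0.0833333⌋ = 20 → u; lat ⌊0.8883/0.0416667⌋ = 21 → v.

MJ66uv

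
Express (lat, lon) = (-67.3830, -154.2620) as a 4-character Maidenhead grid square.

BC22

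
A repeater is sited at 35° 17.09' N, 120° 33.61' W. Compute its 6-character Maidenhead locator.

Shift to the Maidenhead origin (180°W, 90°S): lon 59.4398, lat 125.2848.
Field: 59.4398/20 → 2 → C, 125.2848/10 → 12 → M; chars CM.
Square: 19.4398/2 → 9, 5.2848/1 → 5; chars 95.
Subsquare: 1.4398/0.0833333 → 17 → r, 0.2848/0.0416667 → 6 → g; chars rg.

CM95rg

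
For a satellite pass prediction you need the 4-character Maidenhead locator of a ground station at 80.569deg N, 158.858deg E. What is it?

Offset from 180°W / 90°S: lon 338.86°, lat 170.57°.
Field (20°×10°, letters A–R): 338.86/20 → 16 → Q, 170.57/10 → 17 → R; chars QR.
Square (2°×1°, digits 0–9): 18.86/2 → 9, 0.57/1 → 0; chars 90.

QR90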